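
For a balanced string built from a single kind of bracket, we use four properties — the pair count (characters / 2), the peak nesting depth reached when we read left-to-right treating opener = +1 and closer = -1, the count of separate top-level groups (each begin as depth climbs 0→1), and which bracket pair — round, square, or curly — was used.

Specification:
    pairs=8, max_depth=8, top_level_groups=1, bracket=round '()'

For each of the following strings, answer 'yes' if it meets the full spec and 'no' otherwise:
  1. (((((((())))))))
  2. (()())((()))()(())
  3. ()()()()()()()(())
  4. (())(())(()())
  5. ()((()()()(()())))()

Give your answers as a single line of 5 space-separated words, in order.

Answer: yes no no no no

Derivation:
String 1 '(((((((())))))))': depth seq [1 2 3 4 5 6 7 8 7 6 5 4 3 2 1 0]
  -> pairs=8 depth=8 groups=1 -> yes
String 2 '(()())((()))()(())': depth seq [1 2 1 2 1 0 1 2 3 2 1 0 1 0 1 2 1 0]
  -> pairs=9 depth=3 groups=4 -> no
String 3 '()()()()()()()(())': depth seq [1 0 1 0 1 0 1 0 1 0 1 0 1 0 1 2 1 0]
  -> pairs=9 depth=2 groups=8 -> no
String 4 '(())(())(()())': depth seq [1 2 1 0 1 2 1 0 1 2 1 2 1 0]
  -> pairs=7 depth=2 groups=3 -> no
String 5 '()((()()()(()())))()': depth seq [1 0 1 2 3 2 3 2 3 2 3 4 3 4 3 2 1 0 1 0]
  -> pairs=10 depth=4 groups=3 -> no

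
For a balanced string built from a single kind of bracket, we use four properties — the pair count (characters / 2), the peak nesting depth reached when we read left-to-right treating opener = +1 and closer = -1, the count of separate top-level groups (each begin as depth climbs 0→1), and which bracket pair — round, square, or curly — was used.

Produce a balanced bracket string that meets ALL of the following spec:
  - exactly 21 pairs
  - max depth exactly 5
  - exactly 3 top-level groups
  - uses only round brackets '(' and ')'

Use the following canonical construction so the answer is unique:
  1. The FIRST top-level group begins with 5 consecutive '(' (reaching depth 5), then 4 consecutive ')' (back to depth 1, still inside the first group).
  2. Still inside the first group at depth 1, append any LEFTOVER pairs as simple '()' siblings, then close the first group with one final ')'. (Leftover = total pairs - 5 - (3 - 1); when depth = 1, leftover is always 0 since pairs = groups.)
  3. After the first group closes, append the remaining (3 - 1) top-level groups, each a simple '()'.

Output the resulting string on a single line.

Spec: pairs=21 depth=5 groups=3
Leftover pairs = 21 - 5 - (3-1) = 14
First group: deep chain of depth 5 + 14 sibling pairs
Remaining 2 groups: simple '()' each

Answer: ((((())))()()()()()()()()()()()()()())()()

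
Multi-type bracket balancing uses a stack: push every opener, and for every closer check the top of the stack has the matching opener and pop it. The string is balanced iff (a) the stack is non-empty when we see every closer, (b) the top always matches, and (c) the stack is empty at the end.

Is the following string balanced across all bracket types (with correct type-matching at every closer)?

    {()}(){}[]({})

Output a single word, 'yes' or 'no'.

Answer: yes

Derivation:
pos 0: push '{'; stack = {
pos 1: push '('; stack = {(
pos 2: ')' matches '('; pop; stack = {
pos 3: '}' matches '{'; pop; stack = (empty)
pos 4: push '('; stack = (
pos 5: ')' matches '('; pop; stack = (empty)
pos 6: push '{'; stack = {
pos 7: '}' matches '{'; pop; stack = (empty)
pos 8: push '['; stack = [
pos 9: ']' matches '['; pop; stack = (empty)
pos 10: push '('; stack = (
pos 11: push '{'; stack = ({
pos 12: '}' matches '{'; pop; stack = (
pos 13: ')' matches '('; pop; stack = (empty)
end: stack empty → VALID
Verdict: properly nested → yes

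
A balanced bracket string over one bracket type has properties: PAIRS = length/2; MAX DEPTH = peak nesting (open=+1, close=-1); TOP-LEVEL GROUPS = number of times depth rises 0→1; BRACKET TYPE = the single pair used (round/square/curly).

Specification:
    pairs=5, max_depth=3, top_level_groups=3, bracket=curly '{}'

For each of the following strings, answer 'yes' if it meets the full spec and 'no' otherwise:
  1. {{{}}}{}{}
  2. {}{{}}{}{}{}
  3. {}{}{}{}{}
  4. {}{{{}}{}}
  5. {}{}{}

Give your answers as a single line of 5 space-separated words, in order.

String 1 '{{{}}}{}{}': depth seq [1 2 3 2 1 0 1 0 1 0]
  -> pairs=5 depth=3 groups=3 -> yes
String 2 '{}{{}}{}{}{}': depth seq [1 0 1 2 1 0 1 0 1 0 1 0]
  -> pairs=6 depth=2 groups=5 -> no
String 3 '{}{}{}{}{}': depth seq [1 0 1 0 1 0 1 0 1 0]
  -> pairs=5 depth=1 groups=5 -> no
String 4 '{}{{{}}{}}': depth seq [1 0 1 2 3 2 1 2 1 0]
  -> pairs=5 depth=3 groups=2 -> no
String 5 '{}{}{}': depth seq [1 0 1 0 1 0]
  -> pairs=3 depth=1 groups=3 -> no

Answer: yes no no no no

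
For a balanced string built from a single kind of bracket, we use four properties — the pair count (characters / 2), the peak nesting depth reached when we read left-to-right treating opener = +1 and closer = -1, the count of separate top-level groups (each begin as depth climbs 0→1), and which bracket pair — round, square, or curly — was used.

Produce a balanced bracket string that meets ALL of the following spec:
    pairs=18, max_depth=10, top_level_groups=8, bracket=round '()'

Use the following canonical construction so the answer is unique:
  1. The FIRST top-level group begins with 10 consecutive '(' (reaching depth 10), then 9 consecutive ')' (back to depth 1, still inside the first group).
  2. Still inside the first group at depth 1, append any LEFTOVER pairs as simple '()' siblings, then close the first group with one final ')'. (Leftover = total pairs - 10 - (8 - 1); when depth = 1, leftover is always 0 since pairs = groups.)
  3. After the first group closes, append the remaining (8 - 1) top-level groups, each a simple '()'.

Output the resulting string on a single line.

Answer: (((((((((()))))))))())()()()()()()()

Derivation:
Spec: pairs=18 depth=10 groups=8
Leftover pairs = 18 - 10 - (8-1) = 1
First group: deep chain of depth 10 + 1 sibling pairs
Remaining 7 groups: simple '()' each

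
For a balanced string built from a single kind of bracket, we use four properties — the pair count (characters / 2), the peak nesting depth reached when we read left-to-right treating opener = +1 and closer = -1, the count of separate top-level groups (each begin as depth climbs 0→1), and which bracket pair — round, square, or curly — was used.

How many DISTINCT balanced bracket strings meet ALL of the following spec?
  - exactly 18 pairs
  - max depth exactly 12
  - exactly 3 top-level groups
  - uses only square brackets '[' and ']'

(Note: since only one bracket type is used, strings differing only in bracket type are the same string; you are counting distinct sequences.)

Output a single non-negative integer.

Spec: pairs=18 depth=12 groups=3
Count(depth <= 12) = 94275120
Count(depth <= 11) = 94207512
Count(depth == 12) = 94275120 - 94207512 = 67608

Answer: 67608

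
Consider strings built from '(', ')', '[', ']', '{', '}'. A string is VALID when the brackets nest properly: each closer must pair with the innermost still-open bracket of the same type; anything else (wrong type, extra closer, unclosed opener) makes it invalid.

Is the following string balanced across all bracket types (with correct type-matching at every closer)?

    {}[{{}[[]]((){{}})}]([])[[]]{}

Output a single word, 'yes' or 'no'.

Answer: yes

Derivation:
pos 0: push '{'; stack = {
pos 1: '}' matches '{'; pop; stack = (empty)
pos 2: push '['; stack = [
pos 3: push '{'; stack = [{
pos 4: push '{'; stack = [{{
pos 5: '}' matches '{'; pop; stack = [{
pos 6: push '['; stack = [{[
pos 7: push '['; stack = [{[[
pos 8: ']' matches '['; pop; stack = [{[
pos 9: ']' matches '['; pop; stack = [{
pos 10: push '('; stack = [{(
pos 11: push '('; stack = [{((
pos 12: ')' matches '('; pop; stack = [{(
pos 13: push '{'; stack = [{({
pos 14: push '{'; stack = [{({{
pos 15: '}' matches '{'; pop; stack = [{({
pos 16: '}' matches '{'; pop; stack = [{(
pos 17: ')' matches '('; pop; stack = [{
pos 18: '}' matches '{'; pop; stack = [
pos 19: ']' matches '['; pop; stack = (empty)
pos 20: push '('; stack = (
pos 21: push '['; stack = ([
pos 22: ']' matches '['; pop; stack = (
pos 23: ')' matches '('; pop; stack = (empty)
pos 24: push '['; stack = [
pos 25: push '['; stack = [[
pos 26: ']' matches '['; pop; stack = [
pos 27: ']' matches '['; pop; stack = (empty)
pos 28: push '{'; stack = {
pos 29: '}' matches '{'; pop; stack = (empty)
end: stack empty → VALID
Verdict: properly nested → yes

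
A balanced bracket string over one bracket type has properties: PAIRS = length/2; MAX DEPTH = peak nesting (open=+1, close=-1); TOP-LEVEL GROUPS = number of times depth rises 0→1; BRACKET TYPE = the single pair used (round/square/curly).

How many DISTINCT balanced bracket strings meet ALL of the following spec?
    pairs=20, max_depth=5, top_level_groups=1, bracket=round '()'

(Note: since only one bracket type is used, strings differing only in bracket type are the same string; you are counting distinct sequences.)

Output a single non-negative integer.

Answer: 169552428

Derivation:
Spec: pairs=20 depth=5 groups=1
Count(depth <= 5) = 193710245
Count(depth <= 4) = 24157817
Count(depth == 5) = 193710245 - 24157817 = 169552428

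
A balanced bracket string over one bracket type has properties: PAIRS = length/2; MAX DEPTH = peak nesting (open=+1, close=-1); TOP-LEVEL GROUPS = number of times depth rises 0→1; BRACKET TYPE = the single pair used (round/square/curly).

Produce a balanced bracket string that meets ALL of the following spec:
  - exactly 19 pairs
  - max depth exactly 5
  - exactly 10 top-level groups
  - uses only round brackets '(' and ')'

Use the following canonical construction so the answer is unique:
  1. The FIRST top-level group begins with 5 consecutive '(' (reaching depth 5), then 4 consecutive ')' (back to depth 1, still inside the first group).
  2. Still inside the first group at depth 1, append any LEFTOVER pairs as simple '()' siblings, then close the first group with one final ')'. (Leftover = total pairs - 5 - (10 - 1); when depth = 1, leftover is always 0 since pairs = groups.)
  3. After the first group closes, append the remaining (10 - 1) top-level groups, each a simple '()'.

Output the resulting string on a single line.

Spec: pairs=19 depth=5 groups=10
Leftover pairs = 19 - 5 - (10-1) = 5
First group: deep chain of depth 5 + 5 sibling pairs
Remaining 9 groups: simple '()' each

Answer: ((((())))()()()()())()()()()()()()()()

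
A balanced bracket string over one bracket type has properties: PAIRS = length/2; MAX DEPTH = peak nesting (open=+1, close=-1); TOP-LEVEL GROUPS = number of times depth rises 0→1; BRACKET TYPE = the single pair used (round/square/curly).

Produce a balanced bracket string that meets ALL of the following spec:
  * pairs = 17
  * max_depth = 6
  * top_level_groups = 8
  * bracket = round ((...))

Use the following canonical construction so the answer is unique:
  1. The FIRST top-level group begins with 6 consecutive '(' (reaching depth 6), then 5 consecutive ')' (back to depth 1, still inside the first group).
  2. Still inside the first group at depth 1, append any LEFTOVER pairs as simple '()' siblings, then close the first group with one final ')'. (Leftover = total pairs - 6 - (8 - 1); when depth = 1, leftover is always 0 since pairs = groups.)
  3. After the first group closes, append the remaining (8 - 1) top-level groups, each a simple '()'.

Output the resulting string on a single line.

Spec: pairs=17 depth=6 groups=8
Leftover pairs = 17 - 6 - (8-1) = 4
First group: deep chain of depth 6 + 4 sibling pairs
Remaining 7 groups: simple '()' each

Answer: (((((()))))()()()())()()()()()()()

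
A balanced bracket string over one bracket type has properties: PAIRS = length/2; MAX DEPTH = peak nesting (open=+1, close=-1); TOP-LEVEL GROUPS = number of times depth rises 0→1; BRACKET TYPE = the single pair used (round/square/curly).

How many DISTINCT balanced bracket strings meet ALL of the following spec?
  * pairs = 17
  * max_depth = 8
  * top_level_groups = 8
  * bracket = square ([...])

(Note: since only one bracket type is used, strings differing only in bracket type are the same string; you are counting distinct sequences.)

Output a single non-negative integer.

Answer: 1824

Derivation:
Spec: pairs=17 depth=8 groups=8
Count(depth <= 8) = 961216
Count(depth <= 7) = 959392
Count(depth == 8) = 961216 - 959392 = 1824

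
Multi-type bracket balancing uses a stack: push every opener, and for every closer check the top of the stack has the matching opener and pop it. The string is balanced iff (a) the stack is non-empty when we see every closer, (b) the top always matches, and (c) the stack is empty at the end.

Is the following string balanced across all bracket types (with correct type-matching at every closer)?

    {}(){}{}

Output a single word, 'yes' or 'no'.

pos 0: push '{'; stack = {
pos 1: '}' matches '{'; pop; stack = (empty)
pos 2: push '('; stack = (
pos 3: ')' matches '('; pop; stack = (empty)
pos 4: push '{'; stack = {
pos 5: '}' matches '{'; pop; stack = (empty)
pos 6: push '{'; stack = {
pos 7: '}' matches '{'; pop; stack = (empty)
end: stack empty → VALID
Verdict: properly nested → yes

Answer: yes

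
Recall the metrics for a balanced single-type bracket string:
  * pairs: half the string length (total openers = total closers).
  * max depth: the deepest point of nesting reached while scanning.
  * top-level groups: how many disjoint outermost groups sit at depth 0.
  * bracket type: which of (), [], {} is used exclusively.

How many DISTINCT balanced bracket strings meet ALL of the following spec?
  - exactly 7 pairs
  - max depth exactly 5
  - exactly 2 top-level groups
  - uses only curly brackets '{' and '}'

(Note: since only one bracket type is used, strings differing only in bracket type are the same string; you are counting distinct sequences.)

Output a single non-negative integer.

Answer: 16

Derivation:
Spec: pairs=7 depth=5 groups=2
Count(depth <= 5) = 130
Count(depth <= 4) = 114
Count(depth == 5) = 130 - 114 = 16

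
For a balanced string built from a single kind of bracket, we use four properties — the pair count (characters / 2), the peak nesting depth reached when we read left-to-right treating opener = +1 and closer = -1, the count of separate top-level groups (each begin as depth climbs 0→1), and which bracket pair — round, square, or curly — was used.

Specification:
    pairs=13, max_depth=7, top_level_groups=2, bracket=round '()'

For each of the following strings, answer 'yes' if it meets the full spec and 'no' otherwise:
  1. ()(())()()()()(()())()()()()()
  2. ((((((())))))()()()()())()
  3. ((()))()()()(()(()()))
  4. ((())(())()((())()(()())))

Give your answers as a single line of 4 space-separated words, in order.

Answer: no yes no no

Derivation:
String 1 '()(())()()()()(()())()()()()()': depth seq [1 0 1 2 1 0 1 0 1 0 1 0 1 0 1 2 1 2 1 0 1 0 1 0 1 0 1 0 1 0]
  -> pairs=15 depth=2 groups=12 -> no
String 2 '((((((())))))()()()()())()': depth seq [1 2 3 4 5 6 7 6 5 4 3 2 1 2 1 2 1 2 1 2 1 2 1 0 1 0]
  -> pairs=13 depth=7 groups=2 -> yes
String 3 '((()))()()()(()(()()))': depth seq [1 2 3 2 1 0 1 0 1 0 1 0 1 2 1 2 3 2 3 2 1 0]
  -> pairs=11 depth=3 groups=5 -> no
String 4 '((())(())()((())()(()())))': depth seq [1 2 3 2 1 2 3 2 1 2 1 2 3 4 3 2 3 2 3 4 3 4 3 2 1 0]
  -> pairs=13 depth=4 groups=1 -> no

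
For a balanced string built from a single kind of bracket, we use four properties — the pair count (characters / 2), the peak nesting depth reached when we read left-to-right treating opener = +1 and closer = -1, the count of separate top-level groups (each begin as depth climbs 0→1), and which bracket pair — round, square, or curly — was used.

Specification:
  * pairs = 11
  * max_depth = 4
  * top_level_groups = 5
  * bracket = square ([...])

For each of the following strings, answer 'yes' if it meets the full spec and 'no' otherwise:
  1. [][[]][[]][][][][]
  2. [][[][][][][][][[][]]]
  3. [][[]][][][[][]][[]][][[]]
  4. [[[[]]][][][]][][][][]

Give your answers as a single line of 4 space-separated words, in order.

Answer: no no no yes

Derivation:
String 1 '[][[]][[]][][][][]': depth seq [1 0 1 2 1 0 1 2 1 0 1 0 1 0 1 0 1 0]
  -> pairs=9 depth=2 groups=7 -> no
String 2 '[][[][][][][][][[][]]]': depth seq [1 0 1 2 1 2 1 2 1 2 1 2 1 2 1 2 3 2 3 2 1 0]
  -> pairs=11 depth=3 groups=2 -> no
String 3 '[][[]][][][[][]][[]][][[]]': depth seq [1 0 1 2 1 0 1 0 1 0 1 2 1 2 1 0 1 2 1 0 1 0 1 2 1 0]
  -> pairs=13 depth=2 groups=8 -> no
String 4 '[[[[]]][][][]][][][][]': depth seq [1 2 3 4 3 2 1 2 1 2 1 2 1 0 1 0 1 0 1 0 1 0]
  -> pairs=11 depth=4 groups=5 -> yes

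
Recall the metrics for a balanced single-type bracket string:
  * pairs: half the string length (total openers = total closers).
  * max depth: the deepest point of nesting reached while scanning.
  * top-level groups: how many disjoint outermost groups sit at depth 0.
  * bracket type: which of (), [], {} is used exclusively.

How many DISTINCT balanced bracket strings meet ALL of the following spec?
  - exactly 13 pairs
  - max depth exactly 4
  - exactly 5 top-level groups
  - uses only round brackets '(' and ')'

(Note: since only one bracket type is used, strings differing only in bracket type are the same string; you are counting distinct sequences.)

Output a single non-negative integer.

Answer: 19765

Derivation:
Spec: pairs=13 depth=4 groups=5
Count(depth <= 4) = 34685
Count(depth <= 3) = 14920
Count(depth == 4) = 34685 - 14920 = 19765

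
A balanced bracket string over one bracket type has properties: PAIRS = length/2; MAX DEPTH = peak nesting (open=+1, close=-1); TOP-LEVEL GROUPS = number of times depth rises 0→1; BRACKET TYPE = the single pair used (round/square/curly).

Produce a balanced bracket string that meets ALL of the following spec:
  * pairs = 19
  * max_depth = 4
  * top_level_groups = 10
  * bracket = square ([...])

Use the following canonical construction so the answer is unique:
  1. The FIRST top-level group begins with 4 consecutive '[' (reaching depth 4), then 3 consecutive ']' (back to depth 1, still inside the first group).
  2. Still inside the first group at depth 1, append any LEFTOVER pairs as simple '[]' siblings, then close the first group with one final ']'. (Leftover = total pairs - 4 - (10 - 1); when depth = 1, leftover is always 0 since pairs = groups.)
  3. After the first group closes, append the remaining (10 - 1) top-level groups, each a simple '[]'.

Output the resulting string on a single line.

Answer: [[[[]]][][][][][][]][][][][][][][][][]

Derivation:
Spec: pairs=19 depth=4 groups=10
Leftover pairs = 19 - 4 - (10-1) = 6
First group: deep chain of depth 4 + 6 sibling pairs
Remaining 9 groups: simple '[]' each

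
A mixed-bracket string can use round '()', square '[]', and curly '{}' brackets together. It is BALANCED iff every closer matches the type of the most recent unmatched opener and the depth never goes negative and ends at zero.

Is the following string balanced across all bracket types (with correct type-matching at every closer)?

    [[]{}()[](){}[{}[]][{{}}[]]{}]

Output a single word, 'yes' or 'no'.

Answer: yes

Derivation:
pos 0: push '['; stack = [
pos 1: push '['; stack = [[
pos 2: ']' matches '['; pop; stack = [
pos 3: push '{'; stack = [{
pos 4: '}' matches '{'; pop; stack = [
pos 5: push '('; stack = [(
pos 6: ')' matches '('; pop; stack = [
pos 7: push '['; stack = [[
pos 8: ']' matches '['; pop; stack = [
pos 9: push '('; stack = [(
pos 10: ')' matches '('; pop; stack = [
pos 11: push '{'; stack = [{
pos 12: '}' matches '{'; pop; stack = [
pos 13: push '['; stack = [[
pos 14: push '{'; stack = [[{
pos 15: '}' matches '{'; pop; stack = [[
pos 16: push '['; stack = [[[
pos 17: ']' matches '['; pop; stack = [[
pos 18: ']' matches '['; pop; stack = [
pos 19: push '['; stack = [[
pos 20: push '{'; stack = [[{
pos 21: push '{'; stack = [[{{
pos 22: '}' matches '{'; pop; stack = [[{
pos 23: '}' matches '{'; pop; stack = [[
pos 24: push '['; stack = [[[
pos 25: ']' matches '['; pop; stack = [[
pos 26: ']' matches '['; pop; stack = [
pos 27: push '{'; stack = [{
pos 28: '}' matches '{'; pop; stack = [
pos 29: ']' matches '['; pop; stack = (empty)
end: stack empty → VALID
Verdict: properly nested → yes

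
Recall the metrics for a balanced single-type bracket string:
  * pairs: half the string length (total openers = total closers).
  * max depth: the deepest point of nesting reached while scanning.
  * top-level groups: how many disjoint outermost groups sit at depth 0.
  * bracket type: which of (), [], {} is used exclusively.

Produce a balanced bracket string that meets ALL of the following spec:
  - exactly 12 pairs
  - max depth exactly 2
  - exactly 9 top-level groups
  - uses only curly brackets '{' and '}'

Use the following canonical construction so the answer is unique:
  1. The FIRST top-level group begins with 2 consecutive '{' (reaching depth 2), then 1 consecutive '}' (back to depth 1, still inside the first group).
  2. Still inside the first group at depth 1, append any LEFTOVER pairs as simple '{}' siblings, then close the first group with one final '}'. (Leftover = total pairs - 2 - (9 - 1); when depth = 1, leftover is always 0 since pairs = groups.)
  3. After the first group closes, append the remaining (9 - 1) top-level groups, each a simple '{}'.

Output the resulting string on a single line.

Answer: {{}{}{}}{}{}{}{}{}{}{}{}

Derivation:
Spec: pairs=12 depth=2 groups=9
Leftover pairs = 12 - 2 - (9-1) = 2
First group: deep chain of depth 2 + 2 sibling pairs
Remaining 8 groups: simple '{}' each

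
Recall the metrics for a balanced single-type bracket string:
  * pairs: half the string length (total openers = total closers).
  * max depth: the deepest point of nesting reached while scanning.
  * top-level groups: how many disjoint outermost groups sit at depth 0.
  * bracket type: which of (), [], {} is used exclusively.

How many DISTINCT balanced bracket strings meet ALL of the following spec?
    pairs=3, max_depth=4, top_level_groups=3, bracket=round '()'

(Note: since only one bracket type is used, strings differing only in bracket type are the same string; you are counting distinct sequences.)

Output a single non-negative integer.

Answer: 0

Derivation:
Spec: pairs=3 depth=4 groups=3
Count(depth <= 4) = 1
Count(depth <= 3) = 1
Count(depth == 4) = 1 - 1 = 0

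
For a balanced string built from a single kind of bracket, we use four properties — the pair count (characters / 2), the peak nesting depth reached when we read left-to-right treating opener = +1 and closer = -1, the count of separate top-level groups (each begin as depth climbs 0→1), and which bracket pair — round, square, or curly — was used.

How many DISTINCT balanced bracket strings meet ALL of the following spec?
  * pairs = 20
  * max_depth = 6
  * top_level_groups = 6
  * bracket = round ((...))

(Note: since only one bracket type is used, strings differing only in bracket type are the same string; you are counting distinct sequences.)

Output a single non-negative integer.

Answer: 51380595

Derivation:
Spec: pairs=20 depth=6 groups=6
Count(depth <= 6) = 206963286
Count(depth <= 5) = 155582691
Count(depth == 6) = 206963286 - 155582691 = 51380595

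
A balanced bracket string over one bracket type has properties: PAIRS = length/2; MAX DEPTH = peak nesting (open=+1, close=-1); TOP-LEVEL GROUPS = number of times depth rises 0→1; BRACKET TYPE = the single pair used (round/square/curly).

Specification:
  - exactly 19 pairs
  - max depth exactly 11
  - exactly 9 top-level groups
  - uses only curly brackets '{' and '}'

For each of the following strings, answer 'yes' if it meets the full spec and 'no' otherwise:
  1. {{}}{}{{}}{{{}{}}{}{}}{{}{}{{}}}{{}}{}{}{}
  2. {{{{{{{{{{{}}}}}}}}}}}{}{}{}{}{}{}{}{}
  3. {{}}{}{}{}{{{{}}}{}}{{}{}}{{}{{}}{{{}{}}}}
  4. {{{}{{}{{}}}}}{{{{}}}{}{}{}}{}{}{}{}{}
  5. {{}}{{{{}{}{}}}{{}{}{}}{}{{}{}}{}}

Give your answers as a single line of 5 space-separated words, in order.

String 1 '{{}}{}{{}}{{{}{}}{}{}}{{}{}{{}}}{{}}{}{}{}': depth seq [1 2 1 0 1 0 1 2 1 0 1 2 3 2 3 2 1 2 1 2 1 0 1 2 1 2 1 2 3 2 1 0 1 2 1 0 1 0 1 0 1 0]
  -> pairs=21 depth=3 groups=9 -> no
String 2 '{{{{{{{{{{{}}}}}}}}}}}{}{}{}{}{}{}{}{}': depth seq [1 2 3 4 5 6 7 8 9 10 11 10 9 8 7 6 5 4 3 2 1 0 1 0 1 0 1 0 1 0 1 0 1 0 1 0 1 0]
  -> pairs=19 depth=11 groups=9 -> yes
String 3 '{{}}{}{}{}{{{{}}}{}}{{}{}}{{}{{}}{{{}{}}}}': depth seq [1 2 1 0 1 0 1 0 1 0 1 2 3 4 3 2 1 2 1 0 1 2 1 2 1 0 1 2 1 2 3 2 1 2 3 4 3 4 3 2 1 0]
  -> pairs=21 depth=4 groups=7 -> no
String 4 '{{{}{{}{{}}}}}{{{{}}}{}{}{}}{}{}{}{}{}': depth seq [1 2 3 2 3 4 3 4 5 4 3 2 1 0 1 2 3 4 3 2 1 2 1 2 1 2 1 0 1 0 1 0 1 0 1 0 1 0]
  -> pairs=19 depth=5 groups=7 -> no
String 5 '{{}}{{{{}{}{}}}{{}{}{}}{}{{}{}}{}}': depth seq [1 2 1 0 1 2 3 4 3 4 3 4 3 2 1 2 3 2 3 2 3 2 1 2 1 2 3 2 3 2 1 2 1 0]
  -> pairs=17 depth=4 groups=2 -> no

Answer: no yes no no no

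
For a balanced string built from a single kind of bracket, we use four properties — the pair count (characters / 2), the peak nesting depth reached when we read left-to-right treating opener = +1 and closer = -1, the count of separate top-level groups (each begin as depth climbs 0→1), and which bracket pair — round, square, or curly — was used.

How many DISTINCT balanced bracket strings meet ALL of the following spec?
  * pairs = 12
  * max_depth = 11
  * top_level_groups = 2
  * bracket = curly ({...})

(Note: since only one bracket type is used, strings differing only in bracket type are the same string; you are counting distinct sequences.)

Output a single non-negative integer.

Spec: pairs=12 depth=11 groups=2
Count(depth <= 11) = 58786
Count(depth <= 10) = 58784
Count(depth == 11) = 58786 - 58784 = 2

Answer: 2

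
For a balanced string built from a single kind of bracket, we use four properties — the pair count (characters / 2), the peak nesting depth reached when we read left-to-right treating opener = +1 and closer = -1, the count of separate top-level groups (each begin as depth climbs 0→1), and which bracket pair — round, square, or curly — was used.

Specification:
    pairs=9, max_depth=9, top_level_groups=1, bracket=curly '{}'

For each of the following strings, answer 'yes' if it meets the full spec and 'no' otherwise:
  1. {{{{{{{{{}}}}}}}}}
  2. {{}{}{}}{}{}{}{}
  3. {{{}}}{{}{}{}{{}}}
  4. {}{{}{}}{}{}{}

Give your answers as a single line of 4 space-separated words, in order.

Answer: yes no no no

Derivation:
String 1 '{{{{{{{{{}}}}}}}}}': depth seq [1 2 3 4 5 6 7 8 9 8 7 6 5 4 3 2 1 0]
  -> pairs=9 depth=9 groups=1 -> yes
String 2 '{{}{}{}}{}{}{}{}': depth seq [1 2 1 2 1 2 1 0 1 0 1 0 1 0 1 0]
  -> pairs=8 depth=2 groups=5 -> no
String 3 '{{{}}}{{}{}{}{{}}}': depth seq [1 2 3 2 1 0 1 2 1 2 1 2 1 2 3 2 1 0]
  -> pairs=9 depth=3 groups=2 -> no
String 4 '{}{{}{}}{}{}{}': depth seq [1 0 1 2 1 2 1 0 1 0 1 0 1 0]
  -> pairs=7 depth=2 groups=5 -> no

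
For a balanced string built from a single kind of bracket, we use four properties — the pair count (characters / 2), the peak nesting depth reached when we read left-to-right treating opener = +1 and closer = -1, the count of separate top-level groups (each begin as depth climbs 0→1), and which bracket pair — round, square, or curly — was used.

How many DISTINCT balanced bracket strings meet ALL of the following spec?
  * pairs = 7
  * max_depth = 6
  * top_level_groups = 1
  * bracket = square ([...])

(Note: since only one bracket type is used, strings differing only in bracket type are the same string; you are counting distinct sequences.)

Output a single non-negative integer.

Spec: pairs=7 depth=6 groups=1
Count(depth <= 6) = 131
Count(depth <= 5) = 122
Count(depth == 6) = 131 - 122 = 9

Answer: 9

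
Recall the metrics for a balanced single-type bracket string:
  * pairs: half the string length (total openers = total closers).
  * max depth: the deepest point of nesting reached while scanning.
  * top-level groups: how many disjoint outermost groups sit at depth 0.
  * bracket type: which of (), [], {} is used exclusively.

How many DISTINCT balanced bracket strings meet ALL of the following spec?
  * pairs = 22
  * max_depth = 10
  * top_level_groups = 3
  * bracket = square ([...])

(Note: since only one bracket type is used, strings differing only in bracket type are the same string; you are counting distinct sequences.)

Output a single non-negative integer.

Spec: pairs=22 depth=10 groups=3
Count(depth <= 10) = 17487327390
Count(depth <= 9) = 16769084349
Count(depth == 10) = 17487327390 - 16769084349 = 718243041

Answer: 718243041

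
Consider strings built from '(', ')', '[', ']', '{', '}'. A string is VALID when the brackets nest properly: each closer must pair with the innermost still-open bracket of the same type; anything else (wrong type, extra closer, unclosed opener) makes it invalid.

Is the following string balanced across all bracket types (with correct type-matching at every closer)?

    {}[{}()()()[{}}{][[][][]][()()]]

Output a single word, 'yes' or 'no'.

pos 0: push '{'; stack = {
pos 1: '}' matches '{'; pop; stack = (empty)
pos 2: push '['; stack = [
pos 3: push '{'; stack = [{
pos 4: '}' matches '{'; pop; stack = [
pos 5: push '('; stack = [(
pos 6: ')' matches '('; pop; stack = [
pos 7: push '('; stack = [(
pos 8: ')' matches '('; pop; stack = [
pos 9: push '('; stack = [(
pos 10: ')' matches '('; pop; stack = [
pos 11: push '['; stack = [[
pos 12: push '{'; stack = [[{
pos 13: '}' matches '{'; pop; stack = [[
pos 14: saw closer '}' but top of stack is '[' (expected ']') → INVALID
Verdict: type mismatch at position 14: '}' closes '[' → no

Answer: no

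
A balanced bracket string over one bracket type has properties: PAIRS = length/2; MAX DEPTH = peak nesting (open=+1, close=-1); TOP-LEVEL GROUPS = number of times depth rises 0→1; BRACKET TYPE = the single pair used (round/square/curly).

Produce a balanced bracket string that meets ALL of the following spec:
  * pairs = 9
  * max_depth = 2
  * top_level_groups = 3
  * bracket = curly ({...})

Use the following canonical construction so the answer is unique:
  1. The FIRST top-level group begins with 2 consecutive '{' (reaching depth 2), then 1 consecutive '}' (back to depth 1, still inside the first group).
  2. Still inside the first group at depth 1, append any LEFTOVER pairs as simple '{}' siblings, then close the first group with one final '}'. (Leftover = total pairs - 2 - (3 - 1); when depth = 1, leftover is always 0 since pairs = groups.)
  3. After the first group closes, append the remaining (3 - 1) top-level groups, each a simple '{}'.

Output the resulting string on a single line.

Answer: {{}{}{}{}{}{}}{}{}

Derivation:
Spec: pairs=9 depth=2 groups=3
Leftover pairs = 9 - 2 - (3-1) = 5
First group: deep chain of depth 2 + 5 sibling pairs
Remaining 2 groups: simple '{}' each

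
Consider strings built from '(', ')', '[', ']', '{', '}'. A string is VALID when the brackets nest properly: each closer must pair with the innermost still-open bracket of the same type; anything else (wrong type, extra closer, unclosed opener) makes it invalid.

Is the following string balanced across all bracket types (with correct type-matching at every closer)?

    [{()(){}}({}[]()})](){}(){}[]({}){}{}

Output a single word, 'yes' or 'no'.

pos 0: push '['; stack = [
pos 1: push '{'; stack = [{
pos 2: push '('; stack = [{(
pos 3: ')' matches '('; pop; stack = [{
pos 4: push '('; stack = [{(
pos 5: ')' matches '('; pop; stack = [{
pos 6: push '{'; stack = [{{
pos 7: '}' matches '{'; pop; stack = [{
pos 8: '}' matches '{'; pop; stack = [
pos 9: push '('; stack = [(
pos 10: push '{'; stack = [({
pos 11: '}' matches '{'; pop; stack = [(
pos 12: push '['; stack = [([
pos 13: ']' matches '['; pop; stack = [(
pos 14: push '('; stack = [((
pos 15: ')' matches '('; pop; stack = [(
pos 16: saw closer '}' but top of stack is '(' (expected ')') → INVALID
Verdict: type mismatch at position 16: '}' closes '(' → no

Answer: no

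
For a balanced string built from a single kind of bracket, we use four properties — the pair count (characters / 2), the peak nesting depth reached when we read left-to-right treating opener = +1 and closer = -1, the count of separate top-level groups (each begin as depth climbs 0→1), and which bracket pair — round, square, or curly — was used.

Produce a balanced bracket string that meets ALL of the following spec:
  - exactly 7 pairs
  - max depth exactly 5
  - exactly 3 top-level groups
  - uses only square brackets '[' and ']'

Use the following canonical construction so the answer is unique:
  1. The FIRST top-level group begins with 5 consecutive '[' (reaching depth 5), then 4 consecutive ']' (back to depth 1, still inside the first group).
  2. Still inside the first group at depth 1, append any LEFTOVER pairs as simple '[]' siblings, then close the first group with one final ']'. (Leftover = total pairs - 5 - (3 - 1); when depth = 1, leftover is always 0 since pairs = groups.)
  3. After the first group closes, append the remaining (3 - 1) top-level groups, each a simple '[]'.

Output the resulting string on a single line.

Answer: [[[[[]]]]][][]

Derivation:
Spec: pairs=7 depth=5 groups=3
Leftover pairs = 7 - 5 - (3-1) = 0
First group: deep chain of depth 5 + 0 sibling pairs
Remaining 2 groups: simple '[]' each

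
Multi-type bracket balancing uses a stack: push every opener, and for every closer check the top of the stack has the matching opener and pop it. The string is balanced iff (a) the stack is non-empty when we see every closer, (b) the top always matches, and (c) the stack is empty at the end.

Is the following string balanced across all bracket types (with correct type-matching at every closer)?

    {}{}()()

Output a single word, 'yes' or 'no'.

pos 0: push '{'; stack = {
pos 1: '}' matches '{'; pop; stack = (empty)
pos 2: push '{'; stack = {
pos 3: '}' matches '{'; pop; stack = (empty)
pos 4: push '('; stack = (
pos 5: ')' matches '('; pop; stack = (empty)
pos 6: push '('; stack = (
pos 7: ')' matches '('; pop; stack = (empty)
end: stack empty → VALID
Verdict: properly nested → yes

Answer: yes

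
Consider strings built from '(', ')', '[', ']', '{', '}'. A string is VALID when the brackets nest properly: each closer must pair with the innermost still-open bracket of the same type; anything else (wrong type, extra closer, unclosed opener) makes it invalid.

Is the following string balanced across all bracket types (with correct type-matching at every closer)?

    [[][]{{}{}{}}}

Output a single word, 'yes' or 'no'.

pos 0: push '['; stack = [
pos 1: push '['; stack = [[
pos 2: ']' matches '['; pop; stack = [
pos 3: push '['; stack = [[
pos 4: ']' matches '['; pop; stack = [
pos 5: push '{'; stack = [{
pos 6: push '{'; stack = [{{
pos 7: '}' matches '{'; pop; stack = [{
pos 8: push '{'; stack = [{{
pos 9: '}' matches '{'; pop; stack = [{
pos 10: push '{'; stack = [{{
pos 11: '}' matches '{'; pop; stack = [{
pos 12: '}' matches '{'; pop; stack = [
pos 13: saw closer '}' but top of stack is '[' (expected ']') → INVALID
Verdict: type mismatch at position 13: '}' closes '[' → no

Answer: no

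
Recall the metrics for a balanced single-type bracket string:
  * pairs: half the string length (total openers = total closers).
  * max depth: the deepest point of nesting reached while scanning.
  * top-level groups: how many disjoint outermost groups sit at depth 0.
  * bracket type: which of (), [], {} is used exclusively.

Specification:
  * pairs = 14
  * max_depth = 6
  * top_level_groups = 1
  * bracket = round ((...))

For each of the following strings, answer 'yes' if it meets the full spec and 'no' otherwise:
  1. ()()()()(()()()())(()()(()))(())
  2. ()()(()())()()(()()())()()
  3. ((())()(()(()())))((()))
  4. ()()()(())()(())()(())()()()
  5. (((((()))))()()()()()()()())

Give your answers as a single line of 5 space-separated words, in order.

String 1 '()()()()(()()()())(()()(()))(())': depth seq [1 0 1 0 1 0 1 0 1 2 1 2 1 2 1 2 1 0 1 2 1 2 1 2 3 2 1 0 1 2 1 0]
  -> pairs=16 depth=3 groups=7 -> no
String 2 '()()(()())()()(()()())()()': depth seq [1 0 1 0 1 2 1 2 1 0 1 0 1 0 1 2 1 2 1 2 1 0 1 0 1 0]
  -> pairs=13 depth=2 groups=8 -> no
String 3 '((())()(()(()())))((()))': depth seq [1 2 3 2 1 2 1 2 3 2 3 4 3 4 3 2 1 0 1 2 3 2 1 0]
  -> pairs=12 depth=4 groups=2 -> no
String 4 '()()()(())()(())()(())()()()': depth seq [1 0 1 0 1 0 1 2 1 0 1 0 1 2 1 0 1 0 1 2 1 0 1 0 1 0 1 0]
  -> pairs=14 depth=2 groups=11 -> no
String 5 '(((((()))))()()()()()()()())': depth seq [1 2 3 4 5 6 5 4 3 2 1 2 1 2 1 2 1 2 1 2 1 2 1 2 1 2 1 0]
  -> pairs=14 depth=6 groups=1 -> yes

Answer: no no no no yes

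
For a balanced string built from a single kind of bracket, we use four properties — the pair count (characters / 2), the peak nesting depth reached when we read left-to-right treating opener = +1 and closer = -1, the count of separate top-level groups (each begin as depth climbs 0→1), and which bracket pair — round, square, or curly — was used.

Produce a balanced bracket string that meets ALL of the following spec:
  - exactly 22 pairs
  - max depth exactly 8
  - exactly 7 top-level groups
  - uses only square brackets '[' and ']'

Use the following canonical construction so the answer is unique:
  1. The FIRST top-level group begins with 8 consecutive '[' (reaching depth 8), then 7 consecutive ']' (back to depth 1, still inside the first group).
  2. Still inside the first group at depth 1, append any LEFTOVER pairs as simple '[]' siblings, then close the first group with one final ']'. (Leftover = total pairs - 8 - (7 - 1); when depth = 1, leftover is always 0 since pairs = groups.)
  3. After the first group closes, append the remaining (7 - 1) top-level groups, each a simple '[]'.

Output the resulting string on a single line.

Spec: pairs=22 depth=8 groups=7
Leftover pairs = 22 - 8 - (7-1) = 8
First group: deep chain of depth 8 + 8 sibling pairs
Remaining 6 groups: simple '[]' each

Answer: [[[[[[[[]]]]]]][][][][][][][][]][][][][][][]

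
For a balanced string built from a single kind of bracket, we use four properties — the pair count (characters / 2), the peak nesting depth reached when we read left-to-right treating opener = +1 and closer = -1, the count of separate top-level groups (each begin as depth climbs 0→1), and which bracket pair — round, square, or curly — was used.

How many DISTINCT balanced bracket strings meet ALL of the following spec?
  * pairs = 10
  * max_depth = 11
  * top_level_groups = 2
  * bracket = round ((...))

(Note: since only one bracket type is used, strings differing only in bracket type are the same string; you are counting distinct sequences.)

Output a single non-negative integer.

Spec: pairs=10 depth=11 groups=2
Count(depth <= 11) = 4862
Count(depth <= 10) = 4862
Count(depth == 11) = 4862 - 4862 = 0

Answer: 0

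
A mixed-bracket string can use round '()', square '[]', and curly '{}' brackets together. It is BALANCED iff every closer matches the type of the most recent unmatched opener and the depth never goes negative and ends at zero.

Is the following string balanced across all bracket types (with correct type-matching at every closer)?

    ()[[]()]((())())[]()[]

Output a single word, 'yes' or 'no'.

Answer: yes

Derivation:
pos 0: push '('; stack = (
pos 1: ')' matches '('; pop; stack = (empty)
pos 2: push '['; stack = [
pos 3: push '['; stack = [[
pos 4: ']' matches '['; pop; stack = [
pos 5: push '('; stack = [(
pos 6: ')' matches '('; pop; stack = [
pos 7: ']' matches '['; pop; stack = (empty)
pos 8: push '('; stack = (
pos 9: push '('; stack = ((
pos 10: push '('; stack = (((
pos 11: ')' matches '('; pop; stack = ((
pos 12: ')' matches '('; pop; stack = (
pos 13: push '('; stack = ((
pos 14: ')' matches '('; pop; stack = (
pos 15: ')' matches '('; pop; stack = (empty)
pos 16: push '['; stack = [
pos 17: ']' matches '['; pop; stack = (empty)
pos 18: push '('; stack = (
pos 19: ')' matches '('; pop; stack = (empty)
pos 20: push '['; stack = [
pos 21: ']' matches '['; pop; stack = (empty)
end: stack empty → VALID
Verdict: properly nested → yes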